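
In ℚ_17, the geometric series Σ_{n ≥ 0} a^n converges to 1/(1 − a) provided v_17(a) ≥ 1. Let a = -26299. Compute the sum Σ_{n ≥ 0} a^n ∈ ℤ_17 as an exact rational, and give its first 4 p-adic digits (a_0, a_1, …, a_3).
Σ a^n = 1/(1 − a) = 1/26300;  first 4 digits = (1, 0, 11, 11)

v_17(a) = 2 ≥ 1, so the series converges in ℤ_17 to 1/(1 − a) = 1/(1 − (-26299)) = 1/26300. Expand this rational in ℤ_17: compute digits iteratively via d_i = x_i mod 17, x_{i+1} = (x_i − d_i)/17. The first 4 digits are (1, 0, 11, 11).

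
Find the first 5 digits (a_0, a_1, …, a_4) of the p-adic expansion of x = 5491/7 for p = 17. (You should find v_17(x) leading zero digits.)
(a_0, …, a_4) = (0, 0, 10, 2, 12)

v_17(5491/7) = 2, so a_0 = ... = a_1 = 0. Factor out: x = 17^2 · u with u = 19/7 a unit in ℤ_17. Expand u iteratively via a_{v+i} = u_i mod 17, u_{i+1} = (u_i − a_{v+i})/17:
  u_0 = 19/7;  a_2 = 10;  u_1 = (u_0 − 10)/17 = -3/7
  u_1 = -3/7;  a_3 = 2;  u_2 = (u_1 − 2)/17 = -1/7
  u_2 = -1/7;  a_4 = 12;  u_3 = (u_2 − 12)/17 = -5/7
Digits: (0, 0, 10, 2, 12).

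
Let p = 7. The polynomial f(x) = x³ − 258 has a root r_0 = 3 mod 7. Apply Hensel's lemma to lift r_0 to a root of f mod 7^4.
r_3 = 1928 (mod 2401)

Hensel: r_{i+1} = r_i − f(r_i)/f′(r_i) mod 7^{i+2}, where f′(x) = 3x². Iterate:
  r_0 = 3 (mod 7)
  r_1 = 17 (mod 49)
  r_2 = 213 (mod 343)
  r_3 = 1928 (mod 2401)
Final: r = 1928 with f(r) ≡ 0 mod 7^4.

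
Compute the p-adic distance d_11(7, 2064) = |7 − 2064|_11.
d_11(7, 2064) = 1/121

Step 1 — x − y = 7 − 2064 = -2057. Step 2 — v_11(-2057) = 2 (factor: -2057 = −(11^2 · 17); the sign does not affect v_p). Step 3 — |x − y|_11 = 11^{-2} = 1/121.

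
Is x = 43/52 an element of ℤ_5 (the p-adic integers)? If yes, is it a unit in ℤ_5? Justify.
x ∈ ℤ_5^× (unit); v_5(x) = 0

ℤ_5 = {x ∈ ℚ_5 : v_5(x) ≥ 0} and ℤ_5^× = {x ∈ ℤ_5 : v_5(x) = 0}. Here v_5(43/52) = v_5(num) − v_5(den) = 0; compare against these criteria.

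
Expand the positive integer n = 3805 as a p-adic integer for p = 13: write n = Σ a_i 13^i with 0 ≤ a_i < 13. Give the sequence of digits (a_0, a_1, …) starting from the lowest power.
(a_0, a_1, …) = (9, 6, 9, 1)

Repeated division by 13 gives the digits low-to-high: 3805 = 9 + 6·13^1 + 9·13^2 + 1·13^3. Digit sequence: (9, 6, 9, 1).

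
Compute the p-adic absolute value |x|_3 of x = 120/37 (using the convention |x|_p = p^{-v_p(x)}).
|120/37|_3 = 1/3

Step 1 — compute v_3(x) by factoring powers of 3 out of the numerator and denominator: v_3(120/37) = 1. Step 2 — apply |x|_p = p^{-v_p(x)} = 3^{-1} = 1/3.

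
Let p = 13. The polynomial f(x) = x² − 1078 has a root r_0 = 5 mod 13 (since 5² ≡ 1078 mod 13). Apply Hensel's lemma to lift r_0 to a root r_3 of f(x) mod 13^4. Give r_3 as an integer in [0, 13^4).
r_3 = 10639 (mod 28561)

Hensel's recurrence: r_{i+1} = r_i − f(r_i)·(f′(r_i))^{-1} mod 13^{i+2}, with f′(x) = 2x. Iterate:
  r_0 = 5 (mod 13)
  r_1 = 161 (mod 169)
  r_2 = 1851 (mod 2197)
  r_3 = 10639 (mod 28561)
Final: r_3 = 10639, and one checks f(r_3) ≡ 0 mod 13^4.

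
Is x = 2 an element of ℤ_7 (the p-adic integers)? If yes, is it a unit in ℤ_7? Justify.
x ∈ ℤ_7^× (unit); v_7(x) = 0

ℤ_7 = {x ∈ ℚ_7 : v_7(x) ≥ 0} and ℤ_7^× = {x ∈ ℤ_7 : v_7(x) = 0}. Here v_7(2) = v_7(num) − v_7(den) = 0; compare against these criteria.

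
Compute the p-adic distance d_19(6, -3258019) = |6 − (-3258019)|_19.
d_19(6, -3258019) = 1/130321

Step 1 — x − y = 6 − (-3258019) = 3258025. Step 2 — v_19(3258025) = 4 (factor: 3258025 = (19^4 · 25); the sign does not affect v_p). Step 3 — |x − y|_19 = 19^{-4} = 1/130321.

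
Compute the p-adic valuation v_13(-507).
v_13(-507) = 2

v_13(n) is the largest exponent k such that 13^k divides n. Factor out: -507 = -13^2 · 3. (Sign doesn't affect v_p.) So v_13(-507) = 2.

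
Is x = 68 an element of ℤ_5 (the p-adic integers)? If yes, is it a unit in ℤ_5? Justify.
x ∈ ℤ_5^× (unit); v_5(x) = 0

ℤ_5 = {x ∈ ℚ_5 : v_5(x) ≥ 0} and ℤ_5^× = {x ∈ ℤ_5 : v_5(x) = 0}. Here v_5(68) = v_5(num) − v_5(den) = 0; compare against these criteria.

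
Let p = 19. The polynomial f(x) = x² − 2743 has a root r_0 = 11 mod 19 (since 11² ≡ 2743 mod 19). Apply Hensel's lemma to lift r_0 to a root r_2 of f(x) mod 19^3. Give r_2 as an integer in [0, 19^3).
r_2 = 5939 (mod 6859)

Hensel's recurrence: r_{i+1} = r_i − f(r_i)·(f′(r_i))^{-1} mod 19^{i+2}, with f′(x) = 2x. Iterate:
  r_0 = 11 (mod 19)
  r_1 = 163 (mod 361)
  r_2 = 5939 (mod 6859)
Final: r_2 = 5939, and one checks f(r_2) ≡ 0 mod 19^3.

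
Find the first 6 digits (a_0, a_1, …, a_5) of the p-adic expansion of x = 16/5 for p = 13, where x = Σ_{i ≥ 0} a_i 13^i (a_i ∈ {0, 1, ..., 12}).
(a_0, …, a_5) = (11, 2, 5, 10, 7, 2)

v_13(16/5) = 0 (numerator and denominator both coprime to 13), so x ∈ ℤ_13^×. Compute digits iteratively via a_i = x_i mod 13, x_{i+1} = (x_i − a_i)/13, with x_0 = x:
  x_0 = 16/5;  a_0 = 11;  x_1 = (x_0 − 11)/13 = -3/5
  x_1 = -3/5;  a_1 = 2;  x_2 = (x_1 − 2)/13 = -1/5
  x_2 = -1/5;  a_2 = 5;  x_3 = (x_2 − 5)/13 = -2/5
  x_3 = -2/5;  a_3 = 10;  x_4 = (x_3 − 10)/13 = -4/5
  x_4 = -4/5;  a_4 = 7;  x_5 = (x_4 − 7)/13 = -3/5
  x_5 = -3/5;  a_5 = 2;  x_6 = (x_5 − 2)/13 = -1/5
Digits: (11, 2, 5, 10, 7, 2).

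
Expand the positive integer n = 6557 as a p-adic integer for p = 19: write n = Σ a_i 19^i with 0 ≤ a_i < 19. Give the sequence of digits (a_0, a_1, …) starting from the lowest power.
(a_0, a_1, …) = (2, 3, 18)

Repeated division by 19 gives the digits low-to-high: 6557 = 2 + 3·19^1 + 18·19^2. Digit sequence: (2, 3, 18).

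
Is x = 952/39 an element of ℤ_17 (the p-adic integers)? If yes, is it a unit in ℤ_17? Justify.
x ∈ ℤ_17 but not a unit; v_17(x) = 1 > 0

ℤ_17 = {x ∈ ℚ_17 : v_17(x) ≥ 0} and ℤ_17^× = {x ∈ ℤ_17 : v_17(x) = 0}. Here v_17(952/39) = v_17(num) − v_17(den) = 1; compare against these criteria.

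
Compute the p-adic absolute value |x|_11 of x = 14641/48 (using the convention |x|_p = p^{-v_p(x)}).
|14641/48|_11 = 1/14641

Step 1 — compute v_11(x) by factoring powers of 11 out of the numerator and denominator: v_11(14641/48) = 4. Step 2 — apply |x|_p = p^{-v_p(x)} = 11^{-4} = 1/14641.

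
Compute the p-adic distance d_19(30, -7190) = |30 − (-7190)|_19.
d_19(30, -7190) = 1/361

Step 1 — x − y = 30 − (-7190) = 7220. Step 2 — v_19(7220) = 2 (factor: 7220 = (19^2 · 20); the sign does not affect v_p). Step 3 — |x − y|_19 = 19^{-2} = 1/361.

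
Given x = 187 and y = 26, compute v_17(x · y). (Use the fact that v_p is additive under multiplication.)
v_17(4862) = 1

v_p(x) = 1 (factor: 187 = 17^1 · 11); v_p(y) = 0 (factor: 26 = 17^0 · 26). Additivity: v_p(xy) = v_p(x) + v_p(y) = 1 + 0 = 1. (Direct check: xy = 4862 = 17^1 · (286).)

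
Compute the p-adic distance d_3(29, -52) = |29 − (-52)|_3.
d_3(29, -52) = 1/81

Step 1 — x − y = 29 − (-52) = 81. Step 2 — v_3(81) = 4 (factor: 81 = (3^4 · 1); the sign does not affect v_p). Step 3 — |x − y|_3 = 3^{-4} = 1/81.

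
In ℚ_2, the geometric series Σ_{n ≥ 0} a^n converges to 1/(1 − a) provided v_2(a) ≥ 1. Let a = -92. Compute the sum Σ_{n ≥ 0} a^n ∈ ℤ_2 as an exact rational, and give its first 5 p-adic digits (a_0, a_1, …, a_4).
Σ a^n = 1/(1 − a) = 1/93;  first 5 digits = (1, 0, 1, 0, 1)

v_2(a) = 2 ≥ 1, so the series converges in ℤ_2 to 1/(1 − a) = 1/(1 − (-92)) = 1/93. Expand this rational in ℤ_2: compute digits iteratively via d_i = x_i mod 2, x_{i+1} = (x_i − d_i)/2. The first 5 digits are (1, 0, 1, 0, 1).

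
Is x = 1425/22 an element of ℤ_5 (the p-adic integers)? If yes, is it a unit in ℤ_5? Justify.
x ∈ ℤ_5 but not a unit; v_5(x) = 2 > 0

ℤ_5 = {x ∈ ℚ_5 : v_5(x) ≥ 0} and ℤ_5^× = {x ∈ ℤ_5 : v_5(x) = 0}. Here v_5(1425/22) = v_5(num) − v_5(den) = 2; compare against these criteria.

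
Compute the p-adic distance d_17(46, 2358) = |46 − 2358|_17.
d_17(46, 2358) = 1/289

Step 1 — x − y = 46 − 2358 = -2312. Step 2 — v_17(-2312) = 2 (factor: -2312 = −(17^2 · 8); the sign does not affect v_p). Step 3 — |x − y|_17 = 17^{-2} = 1/289.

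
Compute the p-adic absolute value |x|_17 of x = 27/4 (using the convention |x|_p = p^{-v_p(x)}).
|27/4|_17 = 1

Step 1 — compute v_17(x) by factoring powers of 17 out of the numerator and denominator: v_17(27/4) = 0. Step 2 — apply |x|_p = p^{-v_p(x)} = 17^{0} = 1.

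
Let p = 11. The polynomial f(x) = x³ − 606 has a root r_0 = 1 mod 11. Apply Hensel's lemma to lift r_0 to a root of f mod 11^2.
r_1 = 1 (mod 121)

Hensel: r_{i+1} = r_i − f(r_i)/f′(r_i) mod 11^{i+2}, where f′(x) = 3x². Iterate:
  r_0 = 1 (mod 11)
  r_1 = 1 (mod 121)
Final: r = 1 with f(r) ≡ 0 mod 11^2.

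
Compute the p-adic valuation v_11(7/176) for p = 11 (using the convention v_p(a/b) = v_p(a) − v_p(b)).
v_11(7/176) = -1

Factor powers of 11 from the numerator and denominator of the reduced fraction: 7 = 11^0 · 7 and 176 = 11^1 · 16. Apply v_p(a/b) = v_p(a) − v_p(b): v_11(7/176) = 0 − 1 = -1.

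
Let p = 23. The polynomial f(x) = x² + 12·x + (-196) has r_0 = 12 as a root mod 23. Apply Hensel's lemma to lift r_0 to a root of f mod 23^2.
r_1 = 127 (mod 529)

Hensel: r_{i+1} = r_i − f(r_i)·(f′(r_i))^{-1} mod 23^{i+2}, f′(x) = 2x + 12. Iterate:
  r_0 = 12 (mod 23)
  r_1 = 127 (mod 529)
Final: r = 127 satisfies f(r) ≡ 0 mod 23^2.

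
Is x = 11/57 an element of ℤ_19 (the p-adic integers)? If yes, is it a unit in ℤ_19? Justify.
x ∉ ℤ_19 (v_19(x) = -1 < 0)

ℤ_19 = {x ∈ ℚ_19 : v_19(x) ≥ 0} and ℤ_19^× = {x ∈ ℤ_19 : v_19(x) = 0}. Here v_19(11/57) = v_19(num) − v_19(den) = -1; compare against these criteria.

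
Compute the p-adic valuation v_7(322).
v_7(322) = 1

v_7(n) is the largest exponent k such that 7^k divides n. Factor out: 322 = 7^1 · 46. (Sign doesn't affect v_p.) So v_7(322) = 1.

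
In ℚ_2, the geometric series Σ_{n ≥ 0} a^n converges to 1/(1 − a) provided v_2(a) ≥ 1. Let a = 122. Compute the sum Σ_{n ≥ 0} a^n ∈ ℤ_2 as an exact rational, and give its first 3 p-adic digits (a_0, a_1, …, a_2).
Σ a^n = 1/(1 − a) = -1/121;  first 3 digits = (1, 1, 1)

v_2(a) = 1 ≥ 1, so the series converges in ℤ_2 to 1/(1 − a) = 1/(1 − 122) = -1/121. Expand this rational in ℤ_2: compute digits iteratively via d_i = x_i mod 2, x_{i+1} = (x_i − d_i)/2. The first 3 digits are (1, 1, 1).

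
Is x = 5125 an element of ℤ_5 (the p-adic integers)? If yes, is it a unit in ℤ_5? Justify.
x ∈ ℤ_5 but not a unit; v_5(x) = 3 > 0

ℤ_5 = {x ∈ ℚ_5 : v_5(x) ≥ 0} and ℤ_5^× = {x ∈ ℤ_5 : v_5(x) = 0}. Here v_5(5125) = v_5(num) − v_5(den) = 3; compare against these criteria.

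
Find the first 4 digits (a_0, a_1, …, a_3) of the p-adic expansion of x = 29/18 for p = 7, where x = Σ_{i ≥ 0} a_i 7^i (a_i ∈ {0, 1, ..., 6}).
(a_0, …, a_3) = (2, 5, 2, 0)

v_7(29/18) = 0 (numerator and denominator both coprime to 7), so x ∈ ℤ_7^×. Compute digits iteratively via a_i = x_i mod 7, x_{i+1} = (x_i − a_i)/7, with x_0 = x:
  x_0 = 29/18;  a_0 = 2;  x_1 = (x_0 − 2)/7 = -1/18
  x_1 = -1/18;  a_1 = 5;  x_2 = (x_1 − 5)/7 = -13/18
  x_2 = -13/18;  a_2 = 2;  x_3 = (x_2 − 2)/7 = -7/18
  x_3 = -7/18;  a_3 = 0;  x_4 = (x_3 − 0)/7 = -1/18
Digits: (2, 5, 2, 0).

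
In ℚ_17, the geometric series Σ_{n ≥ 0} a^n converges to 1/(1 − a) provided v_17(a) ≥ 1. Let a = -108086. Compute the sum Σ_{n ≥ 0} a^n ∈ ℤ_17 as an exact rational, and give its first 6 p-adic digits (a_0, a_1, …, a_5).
Σ a^n = 1/(1 − a) = 1/108087;  first 6 digits = (1, 0, 0, 12, 15, 16)

v_17(a) = 3 ≥ 1, so the series converges in ℤ_17 to 1/(1 − a) = 1/(1 − (-108086)) = 1/108087. Expand this rational in ℤ_17: compute digits iteratively via d_i = x_i mod 17, x_{i+1} = (x_i − d_i)/17. The first 6 digits are (1, 0, 0, 12, 15, 16).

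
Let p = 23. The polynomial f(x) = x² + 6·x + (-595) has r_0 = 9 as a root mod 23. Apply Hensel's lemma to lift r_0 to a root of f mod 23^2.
r_1 = 469 (mod 529)

Hensel: r_{i+1} = r_i − f(r_i)·(f′(r_i))^{-1} mod 23^{i+2}, f′(x) = 2x + 6. Iterate:
  r_0 = 9 (mod 23)
  r_1 = 469 (mod 529)
Final: r = 469 satisfies f(r) ≡ 0 mod 23^2.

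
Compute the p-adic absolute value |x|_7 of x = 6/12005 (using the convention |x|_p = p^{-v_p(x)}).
|6/12005|_7 = 2401

Step 1 — compute v_7(x) by factoring powers of 7 out of the numerator and denominator: v_7(6/12005) = -4. Step 2 — apply |x|_p = p^{-v_p(x)} = 7^{4} = 2401.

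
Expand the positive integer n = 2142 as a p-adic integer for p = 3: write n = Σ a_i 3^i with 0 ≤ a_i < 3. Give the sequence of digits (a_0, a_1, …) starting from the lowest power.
(a_0, a_1, …) = (0, 0, 1, 1, 2, 2, 2)

Repeated division by 3 gives the digits low-to-high: 2142 = 1·3^2 + 1·3^3 + 2·3^4 + 2·3^5 + 2·3^6. Digit sequence: (0, 0, 1, 1, 2, 2, 2).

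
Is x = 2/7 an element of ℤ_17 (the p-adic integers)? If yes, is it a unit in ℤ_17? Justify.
x ∈ ℤ_17^× (unit); v_17(x) = 0

ℤ_17 = {x ∈ ℚ_17 : v_17(x) ≥ 0} and ℤ_17^× = {x ∈ ℤ_17 : v_17(x) = 0}. Here v_17(2/7) = v_17(num) − v_17(den) = 0; compare against these criteria.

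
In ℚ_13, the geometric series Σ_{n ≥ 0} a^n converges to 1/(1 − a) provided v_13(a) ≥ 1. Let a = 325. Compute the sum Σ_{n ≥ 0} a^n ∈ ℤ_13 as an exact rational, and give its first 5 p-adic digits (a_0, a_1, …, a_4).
Σ a^n = 1/(1 − a) = -1/324;  first 5 digits = (1, 12, 2, 8, 10)

v_13(a) = 1 ≥ 1, so the series converges in ℤ_13 to 1/(1 − a) = 1/(1 − 325) = -1/324. Expand this rational in ℤ_13: compute digits iteratively via d_i = x_i mod 13, x_{i+1} = (x_i − d_i)/13. The first 5 digits are (1, 12, 2, 8, 10).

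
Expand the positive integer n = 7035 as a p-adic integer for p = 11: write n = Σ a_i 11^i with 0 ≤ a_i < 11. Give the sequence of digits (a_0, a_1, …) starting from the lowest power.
(a_0, a_1, …) = (6, 1, 3, 5)

Repeated division by 11 gives the digits low-to-high: 7035 = 6 + 1·11^1 + 3·11^2 + 5·11^3. Digit sequence: (6, 1, 3, 5).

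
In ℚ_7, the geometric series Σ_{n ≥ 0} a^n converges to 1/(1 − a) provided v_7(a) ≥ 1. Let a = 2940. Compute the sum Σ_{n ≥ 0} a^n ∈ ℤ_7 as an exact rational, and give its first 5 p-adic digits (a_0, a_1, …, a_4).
Σ a^n = 1/(1 − a) = -1/2939;  first 5 digits = (1, 0, 4, 1, 3)

v_7(a) = 2 ≥ 1, so the series converges in ℤ_7 to 1/(1 − a) = 1/(1 − 2940) = -1/2939. Expand this rational in ℤ_7: compute digits iteratively via d_i = x_i mod 7, x_{i+1} = (x_i − d_i)/7. The first 5 digits are (1, 0, 4, 1, 3).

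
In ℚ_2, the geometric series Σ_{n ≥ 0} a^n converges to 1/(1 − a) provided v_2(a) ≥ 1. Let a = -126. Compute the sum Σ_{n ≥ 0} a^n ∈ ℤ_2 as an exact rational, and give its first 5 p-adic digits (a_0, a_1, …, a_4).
Σ a^n = 1/(1 − a) = 1/127;  first 5 digits = (1, 1, 1, 1, 1)

v_2(a) = 1 ≥ 1, so the series converges in ℤ_2 to 1/(1 − a) = 1/(1 − (-126)) = 1/127. Expand this rational in ℤ_2: compute digits iteratively via d_i = x_i mod 2, x_{i+1} = (x_i − d_i)/2. The first 5 digits are (1, 1, 1, 1, 1).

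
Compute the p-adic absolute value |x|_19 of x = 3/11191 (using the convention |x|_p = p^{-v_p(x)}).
|3/11191|_19 = 361

Step 1 — compute v_19(x) by factoring powers of 19 out of the numerator and denominator: v_19(3/11191) = -2. Step 2 — apply |x|_p = p^{-v_p(x)} = 19^{2} = 361.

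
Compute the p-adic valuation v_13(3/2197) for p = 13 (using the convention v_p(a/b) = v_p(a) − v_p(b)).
v_13(3/2197) = -3

Factor powers of 13 from the numerator and denominator of the reduced fraction: 3 = 13^0 · 3 and 2197 = 13^3 · 1. Apply v_p(a/b) = v_p(a) − v_p(b): v_13(3/2197) = 0 − 3 = -3.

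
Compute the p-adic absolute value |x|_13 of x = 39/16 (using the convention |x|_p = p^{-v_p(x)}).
|39/16|_13 = 1/13

Step 1 — compute v_13(x) by factoring powers of 13 out of the numerator and denominator: v_13(39/16) = 1. Step 2 — apply |x|_p = p^{-v_p(x)} = 13^{-1} = 1/13.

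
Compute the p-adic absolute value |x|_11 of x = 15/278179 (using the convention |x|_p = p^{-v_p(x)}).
|15/278179|_11 = 14641

Step 1 — compute v_11(x) by factoring powers of 11 out of the numerator and denominator: v_11(15/278179) = -4. Step 2 — apply |x|_p = p^{-v_p(x)} = 11^{4} = 14641.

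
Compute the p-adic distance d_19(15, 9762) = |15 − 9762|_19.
d_19(15, 9762) = 1/361

Step 1 — x − y = 15 − 9762 = -9747. Step 2 — v_19(-9747) = 2 (factor: -9747 = −(19^2 · 27); the sign does not affect v_p). Step 3 — |x − y|_19 = 19^{-2} = 1/361.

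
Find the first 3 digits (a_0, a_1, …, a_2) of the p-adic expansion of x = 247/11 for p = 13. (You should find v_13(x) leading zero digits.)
(a_0, …, a_2) = (0, 10, 10)

v_13(247/11) = 1, so a_0 = ... = a_0 = 0. Factor out: x = 13^1 · u with u = 19/11 a unit in ℤ_13. Expand u iteratively via a_{v+i} = u_i mod 13, u_{i+1} = (u_i − a_{v+i})/13:
  u_0 = 19/11;  a_1 = 10;  u_1 = (u_0 − 10)/13 = -7/11
  u_1 = -7/11;  a_2 = 10;  u_2 = (u_1 − 10)/13 = -9/11
Digits: (0, 10, 10).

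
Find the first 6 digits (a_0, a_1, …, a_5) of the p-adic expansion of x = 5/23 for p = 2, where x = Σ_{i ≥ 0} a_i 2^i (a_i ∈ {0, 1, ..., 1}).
(a_0, …, a_5) = (1, 1, 0, 0, 0, 0)

v_2(5/23) = 0 (numerator and denominator both coprime to 2), so x ∈ ℤ_2^×. Compute digits iteratively via a_i = x_i mod 2, x_{i+1} = (x_i − a_i)/2, with x_0 = x:
  x_0 = 5/23;  a_0 = 1;  x_1 = (x_0 − 1)/2 = -9/23
  x_1 = -9/23;  a_1 = 1;  x_2 = (x_1 − 1)/2 = -16/23
  x_2 = -16/23;  a_2 = 0;  x_3 = (x_2 − 0)/2 = -8/23
  x_3 = -8/23;  a_3 = 0;  x_4 = (x_3 − 0)/2 = -4/23
  x_4 = -4/23;  a_4 = 0;  x_5 = (x_4 − 0)/2 = -2/23
  x_5 = -2/23;  a_5 = 0;  x_6 = (x_5 − 0)/2 = -1/23
Digits: (1, 1, 0, 0, 0, 0).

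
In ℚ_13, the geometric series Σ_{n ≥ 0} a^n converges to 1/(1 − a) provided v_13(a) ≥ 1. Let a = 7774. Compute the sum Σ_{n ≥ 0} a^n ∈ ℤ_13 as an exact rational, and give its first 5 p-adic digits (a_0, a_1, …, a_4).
Σ a^n = 1/(1 − a) = -1/7773;  first 5 digits = (1, 0, 7, 3, 10)

v_13(a) = 2 ≥ 1, so the series converges in ℤ_13 to 1/(1 − a) = 1/(1 − 7774) = -1/7773. Expand this rational in ℤ_13: compute digits iteratively via d_i = x_i mod 13, x_{i+1} = (x_i − d_i)/13. The first 5 digits are (1, 0, 7, 3, 10).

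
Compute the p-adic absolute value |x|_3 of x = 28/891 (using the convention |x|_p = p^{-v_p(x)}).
|28/891|_3 = 81

Step 1 — compute v_3(x) by factoring powers of 3 out of the numerator and denominator: v_3(28/891) = -4. Step 2 — apply |x|_p = p^{-v_p(x)} = 3^{4} = 81.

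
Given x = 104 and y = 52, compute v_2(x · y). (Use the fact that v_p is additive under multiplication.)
v_2(5408) = 5

v_p(x) = 3 (factor: 104 = 2^3 · 13); v_p(y) = 2 (factor: 52 = 2^2 · 13). Additivity: v_p(xy) = v_p(x) + v_p(y) = 3 + 2 = 5. (Direct check: xy = 5408 = 2^5 · (169).)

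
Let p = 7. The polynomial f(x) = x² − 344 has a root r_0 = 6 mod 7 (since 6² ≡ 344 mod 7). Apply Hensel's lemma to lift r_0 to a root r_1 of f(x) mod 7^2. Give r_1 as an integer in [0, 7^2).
r_1 = 48 (mod 49)

Hensel's recurrence: r_{i+1} = r_i − f(r_i)·(f′(r_i))^{-1} mod 7^{i+2}, with f′(x) = 2x. Iterate:
  r_0 = 6 (mod 7)
  r_1 = 48 (mod 49)
Final: r_1 = 48, and one checks f(r_1) ≡ 0 mod 7^2.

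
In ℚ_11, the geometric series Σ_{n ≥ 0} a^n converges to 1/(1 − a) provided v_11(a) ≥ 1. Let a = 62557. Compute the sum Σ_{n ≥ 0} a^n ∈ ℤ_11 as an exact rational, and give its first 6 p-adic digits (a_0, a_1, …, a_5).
Σ a^n = 1/(1 − a) = -1/62556;  first 6 digits = (1, 0, 0, 3, 4, 0)

v_11(a) = 3 ≥ 1, so the series converges in ℤ_11 to 1/(1 − a) = 1/(1 − 62557) = -1/62556. Expand this rational in ℤ_11: compute digits iteratively via d_i = x_i mod 11, x_{i+1} = (x_i − d_i)/11. The first 6 digits are (1, 0, 0, 3, 4, 0).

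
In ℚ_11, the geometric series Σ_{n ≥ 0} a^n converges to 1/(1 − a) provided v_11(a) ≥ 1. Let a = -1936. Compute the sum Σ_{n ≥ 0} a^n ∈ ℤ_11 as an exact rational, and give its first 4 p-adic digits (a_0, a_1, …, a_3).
Σ a^n = 1/(1 − a) = 1/1937;  first 4 digits = (1, 0, 6, 9)

v_11(a) = 2 ≥ 1, so the series converges in ℤ_11 to 1/(1 − a) = 1/(1 − (-1936)) = 1/1937. Expand this rational in ℤ_11: compute digits iteratively via d_i = x_i mod 11, x_{i+1} = (x_i − d_i)/11. The first 4 digits are (1, 0, 6, 9).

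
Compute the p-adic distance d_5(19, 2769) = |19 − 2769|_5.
d_5(19, 2769) = 1/125

Step 1 — x − y = 19 − 2769 = -2750. Step 2 — v_5(-2750) = 3 (factor: -2750 = −(5^3 · 22); the sign does not affect v_p). Step 3 — |x − y|_5 = 5^{-3} = 1/125.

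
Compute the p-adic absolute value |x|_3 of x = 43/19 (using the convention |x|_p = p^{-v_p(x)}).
|43/19|_3 = 1

Step 1 — compute v_3(x) by factoring powers of 3 out of the numerator and denominator: v_3(43/19) = 0. Step 2 — apply |x|_p = p^{-v_p(x)} = 3^{0} = 1.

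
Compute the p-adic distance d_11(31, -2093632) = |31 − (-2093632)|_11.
d_11(31, -2093632) = 1/161051

Step 1 — x − y = 31 − (-2093632) = 2093663. Step 2 — v_11(2093663) = 5 (factor: 2093663 = (11^5 · 13); the sign does not affect v_p). Step 3 — |x − y|_11 = 11^{-5} = 1/161051.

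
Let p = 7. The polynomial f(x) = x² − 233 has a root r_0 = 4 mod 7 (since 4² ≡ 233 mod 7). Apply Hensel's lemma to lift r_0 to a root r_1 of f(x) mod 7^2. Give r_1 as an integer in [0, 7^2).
r_1 = 25 (mod 49)

Hensel's recurrence: r_{i+1} = r_i − f(r_i)·(f′(r_i))^{-1} mod 7^{i+2}, with f′(x) = 2x. Iterate:
  r_0 = 4 (mod 7)
  r_1 = 25 (mod 49)
Final: r_1 = 25, and one checks f(r_1) ≡ 0 mod 7^2.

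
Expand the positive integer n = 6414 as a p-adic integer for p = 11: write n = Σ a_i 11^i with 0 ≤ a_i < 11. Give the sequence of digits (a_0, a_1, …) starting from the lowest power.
(a_0, a_1, …) = (1, 0, 9, 4)

Repeated division by 11 gives the digits low-to-high: 6414 = 1 + 9·11^2 + 4·11^3. Digit sequence: (1, 0, 9, 4).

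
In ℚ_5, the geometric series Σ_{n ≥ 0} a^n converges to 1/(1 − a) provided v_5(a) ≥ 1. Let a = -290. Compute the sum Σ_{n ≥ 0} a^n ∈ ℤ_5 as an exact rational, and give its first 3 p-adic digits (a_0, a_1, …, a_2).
Σ a^n = 1/(1 − a) = 1/291;  first 3 digits = (1, 2, 2)

v_5(a) = 1 ≥ 1, so the series converges in ℤ_5 to 1/(1 − a) = 1/(1 − (-290)) = 1/291. Expand this rational in ℤ_5: compute digits iteratively via d_i = x_i mod 5, x_{i+1} = (x_i − d_i)/5. The first 3 digits are (1, 2, 2).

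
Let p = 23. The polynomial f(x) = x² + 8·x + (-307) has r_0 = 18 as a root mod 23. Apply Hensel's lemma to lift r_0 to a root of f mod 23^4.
r_3 = 164882 (mod 279841)

Hensel: r_{i+1} = r_i − f(r_i)·(f′(r_i))^{-1} mod 23^{i+2}, f′(x) = 2x + 8. Iterate:
  r_0 = 18 (mod 23)
  r_1 = 363 (mod 529)
  r_2 = 6711 (mod 12167)
  r_3 = 164882 (mod 279841)
Final: r = 164882 satisfies f(r) ≡ 0 mod 23^4.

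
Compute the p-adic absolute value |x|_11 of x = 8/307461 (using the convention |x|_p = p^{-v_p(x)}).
|8/307461|_11 = 14641

Step 1 — compute v_11(x) by factoring powers of 11 out of the numerator and denominator: v_11(8/307461) = -4. Step 2 — apply |x|_p = p^{-v_p(x)} = 11^{4} = 14641.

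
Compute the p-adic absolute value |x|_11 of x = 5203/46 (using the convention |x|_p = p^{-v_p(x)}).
|5203/46|_11 = 1/121

Step 1 — compute v_11(x) by factoring powers of 11 out of the numerator and denominator: v_11(5203/46) = 2. Step 2 — apply |x|_p = p^{-v_p(x)} = 11^{-2} = 1/121.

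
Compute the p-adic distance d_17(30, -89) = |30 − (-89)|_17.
d_17(30, -89) = 1/17

Step 1 — x − y = 30 − (-89) = 119. Step 2 — v_17(119) = 1 (factor: 119 = (17^1 · 7); the sign does not affect v_p). Step 3 — |x − y|_17 = 17^{-1} = 1/17.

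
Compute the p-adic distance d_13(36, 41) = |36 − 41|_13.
d_13(36, 41) = 1

Step 1 — x − y = 36 − 41 = -5. Step 2 — v_13(-5) = 0 (factor: -5 = −(13^0 · 5); the sign does not affect v_p). Step 3 — |x − y|_13 = 13^{0} = 1.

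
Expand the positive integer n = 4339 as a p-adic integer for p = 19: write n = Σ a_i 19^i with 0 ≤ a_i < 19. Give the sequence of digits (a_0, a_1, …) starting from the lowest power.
(a_0, a_1, …) = (7, 0, 12)

Repeated division by 19 gives the digits low-to-high: 4339 = 7 + 12·19^2. Digit sequence: (7, 0, 12).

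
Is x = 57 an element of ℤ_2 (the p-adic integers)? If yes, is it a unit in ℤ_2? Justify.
x ∈ ℤ_2^× (unit); v_2(x) = 0

ℤ_2 = {x ∈ ℚ_2 : v_2(x) ≥ 0} and ℤ_2^× = {x ∈ ℤ_2 : v_2(x) = 0}. Here v_2(57) = v_2(num) − v_2(den) = 0; compare against these criteria.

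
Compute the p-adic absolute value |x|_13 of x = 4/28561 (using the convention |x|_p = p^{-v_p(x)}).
|4/28561|_13 = 28561

Step 1 — compute v_13(x) by factoring powers of 13 out of the numerator and denominator: v_13(4/28561) = -4. Step 2 — apply |x|_p = p^{-v_p(x)} = 13^{4} = 28561.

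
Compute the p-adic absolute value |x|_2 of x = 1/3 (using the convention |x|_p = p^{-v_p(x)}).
|1/3|_2 = 1

Step 1 — compute v_2(x) by factoring powers of 2 out of the numerator and denominator: v_2(1/3) = 0. Step 2 — apply |x|_p = p^{-v_p(x)} = 2^{0} = 1.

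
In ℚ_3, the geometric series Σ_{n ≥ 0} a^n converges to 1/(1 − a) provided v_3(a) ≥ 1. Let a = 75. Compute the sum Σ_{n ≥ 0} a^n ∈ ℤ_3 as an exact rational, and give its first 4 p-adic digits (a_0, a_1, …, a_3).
Σ a^n = 1/(1 − a) = -1/74;  first 4 digits = (1, 1, 0, 2)

v_3(a) = 1 ≥ 1, so the series converges in ℤ_3 to 1/(1 − a) = 1/(1 − 75) = -1/74. Expand this rational in ℤ_3: compute digits iteratively via d_i = x_i mod 3, x_{i+1} = (x_i − d_i)/3. The first 4 digits are (1, 1, 0, 2).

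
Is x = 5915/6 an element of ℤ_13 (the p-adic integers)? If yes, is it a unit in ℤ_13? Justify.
x ∈ ℤ_13 but not a unit; v_13(x) = 2 > 0

ℤ_13 = {x ∈ ℚ_13 : v_13(x) ≥ 0} and ℤ_13^× = {x ∈ ℤ_13 : v_13(x) = 0}. Here v_13(5915/6) = v_13(num) − v_13(den) = 2; compare against these criteria.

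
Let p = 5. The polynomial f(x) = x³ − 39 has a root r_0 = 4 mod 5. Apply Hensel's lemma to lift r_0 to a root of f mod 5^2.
r_1 = 4 (mod 25)

Hensel: r_{i+1} = r_i − f(r_i)/f′(r_i) mod 5^{i+2}, where f′(x) = 3x². Iterate:
  r_0 = 4 (mod 5)
  r_1 = 4 (mod 25)
Final: r = 4 with f(r) ≡ 0 mod 5^2.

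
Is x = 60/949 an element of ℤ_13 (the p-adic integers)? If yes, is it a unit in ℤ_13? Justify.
x ∉ ℤ_13 (v_13(x) = -1 < 0)

ℤ_13 = {x ∈ ℚ_13 : v_13(x) ≥ 0} and ℤ_13^× = {x ∈ ℤ_13 : v_13(x) = 0}. Here v_13(60/949) = v_13(num) − v_13(den) = -1; compare against these criteria.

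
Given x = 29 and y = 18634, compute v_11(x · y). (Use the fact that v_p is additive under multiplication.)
v_11(540386) = 3

v_p(x) = 0 (factor: 29 = 11^0 · 29); v_p(y) = 3 (factor: 18634 = 11^3 · 14). Additivity: v_p(xy) = v_p(x) + v_p(y) = 0 + 3 = 3. (Direct check: xy = 540386 = 11^3 · (406).)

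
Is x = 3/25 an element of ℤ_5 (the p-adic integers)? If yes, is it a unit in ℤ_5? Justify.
x ∉ ℤ_5 (v_5(x) = -2 < 0)

ℤ_5 = {x ∈ ℚ_5 : v_5(x) ≥ 0} and ℤ_5^× = {x ∈ ℤ_5 : v_5(x) = 0}. Here v_5(3/25) = v_5(num) − v_5(den) = -2; compare against these criteria.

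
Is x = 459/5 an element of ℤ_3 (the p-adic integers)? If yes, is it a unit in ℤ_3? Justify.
x ∈ ℤ_3 but not a unit; v_3(x) = 3 > 0

ℤ_3 = {x ∈ ℚ_3 : v_3(x) ≥ 0} and ℤ_3^× = {x ∈ ℤ_3 : v_3(x) = 0}. Here v_3(459/5) = v_3(num) − v_3(den) = 3; compare against these criteria.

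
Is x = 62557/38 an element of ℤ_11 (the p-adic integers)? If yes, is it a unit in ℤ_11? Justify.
x ∈ ℤ_11 but not a unit; v_11(x) = 3 > 0

ℤ_11 = {x ∈ ℚ_11 : v_11(x) ≥ 0} and ℤ_11^× = {x ∈ ℤ_11 : v_11(x) = 0}. Here v_11(62557/38) = v_11(num) − v_11(den) = 3; compare against these criteria.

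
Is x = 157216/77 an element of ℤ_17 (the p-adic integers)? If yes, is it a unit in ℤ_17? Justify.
x ∈ ℤ_17 but not a unit; v_17(x) = 3 > 0

ℤ_17 = {x ∈ ℚ_17 : v_17(x) ≥ 0} and ℤ_17^× = {x ∈ ℤ_17 : v_17(x) = 0}. Here v_17(157216/77) = v_17(num) − v_17(den) = 3; compare against these criteria.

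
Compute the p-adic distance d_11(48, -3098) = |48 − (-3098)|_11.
d_11(48, -3098) = 1/121

Step 1 — x − y = 48 − (-3098) = 3146. Step 2 — v_11(3146) = 2 (factor: 3146 = (11^2 · 26); the sign does not affect v_p). Step 3 — |x − y|_11 = 11^{-2} = 1/121.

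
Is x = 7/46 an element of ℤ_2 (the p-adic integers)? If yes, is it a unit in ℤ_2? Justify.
x ∉ ℤ_2 (v_2(x) = -1 < 0)

ℤ_2 = {x ∈ ℚ_2 : v_2(x) ≥ 0} and ℤ_2^× = {x ∈ ℤ_2 : v_2(x) = 0}. Here v_2(7/46) = v_2(num) − v_2(den) = -1; compare against these criteria.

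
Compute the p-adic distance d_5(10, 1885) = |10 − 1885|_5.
d_5(10, 1885) = 1/625

Step 1 — x − y = 10 − 1885 = -1875. Step 2 — v_5(-1875) = 4 (factor: -1875 = −(5^4 · 3); the sign does not affect v_p). Step 3 — |x − y|_5 = 5^{-4} = 1/625.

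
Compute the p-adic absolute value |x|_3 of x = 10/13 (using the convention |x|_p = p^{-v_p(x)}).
|10/13|_3 = 1

Step 1 — compute v_3(x) by factoring powers of 3 out of the numerator and denominator: v_3(10/13) = 0. Step 2 — apply |x|_p = p^{-v_p(x)} = 3^{0} = 1.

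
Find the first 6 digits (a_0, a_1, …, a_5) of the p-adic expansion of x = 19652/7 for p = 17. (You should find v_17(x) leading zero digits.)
(a_0, …, a_5) = (0, 0, 0, 3, 12, 9)

v_17(19652/7) = 3, so a_0 = ... = a_2 = 0. Factor out: x = 17^3 · u with u = 4/7 a unit in ℤ_17. Expand u iteratively via a_{v+i} = u_i mod 17, u_{i+1} = (u_i − a_{v+i})/17:
  u_0 = 4/7;  a_3 = 3;  u_1 = (u_0 − 3)/17 = -1/7
  u_1 = -1/7;  a_4 = 12;  u_2 = (u_1 − 12)/17 = -5/7
  u_2 = -5/7;  a_5 = 9;  u_3 = (u_2 − 9)/17 = -4/7
Digits: (0, 0, 0, 3, 12, 9).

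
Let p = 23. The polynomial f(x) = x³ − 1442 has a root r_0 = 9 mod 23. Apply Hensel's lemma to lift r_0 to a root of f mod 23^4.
r_3 = 123565 (mod 279841)

Hensel: r_{i+1} = r_i − f(r_i)/f′(r_i) mod 23^{i+2}, where f′(x) = 3x². Iterate:
  r_0 = 9 (mod 23)
  r_1 = 308 (mod 529)
  r_2 = 1895 (mod 12167)
  r_3 = 123565 (mod 279841)
Final: r = 123565 with f(r) ≡ 0 mod 23^4.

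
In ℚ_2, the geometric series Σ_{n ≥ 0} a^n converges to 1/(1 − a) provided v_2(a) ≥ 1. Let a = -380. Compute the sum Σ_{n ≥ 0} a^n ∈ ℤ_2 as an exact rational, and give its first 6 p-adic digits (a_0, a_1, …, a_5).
Σ a^n = 1/(1 − a) = 1/381;  first 6 digits = (1, 0, 1, 0, 1, 0)

v_2(a) = 2 ≥ 1, so the series converges in ℤ_2 to 1/(1 − a) = 1/(1 − (-380)) = 1/381. Expand this rational in ℤ_2: compute digits iteratively via d_i = x_i mod 2, x_{i+1} = (x_i − d_i)/2. The first 6 digits are (1, 0, 1, 0, 1, 0).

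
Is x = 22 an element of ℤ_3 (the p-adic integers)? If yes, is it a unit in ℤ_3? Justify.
x ∈ ℤ_3^× (unit); v_3(x) = 0

ℤ_3 = {x ∈ ℚ_3 : v_3(x) ≥ 0} and ℤ_3^× = {x ∈ ℤ_3 : v_3(x) = 0}. Here v_3(22) = v_3(num) − v_3(den) = 0; compare against these criteria.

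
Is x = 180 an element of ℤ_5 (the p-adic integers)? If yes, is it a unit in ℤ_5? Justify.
x ∈ ℤ_5 but not a unit; v_5(x) = 1 > 0

ℤ_5 = {x ∈ ℚ_5 : v_5(x) ≥ 0} and ℤ_5^× = {x ∈ ℤ_5 : v_5(x) = 0}. Here v_5(180) = v_5(num) − v_5(den) = 1; compare against these criteria.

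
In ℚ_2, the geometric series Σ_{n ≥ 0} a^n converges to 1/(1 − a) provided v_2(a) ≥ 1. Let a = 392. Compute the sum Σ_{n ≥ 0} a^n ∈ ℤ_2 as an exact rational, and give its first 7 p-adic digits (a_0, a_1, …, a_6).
Σ a^n = 1/(1 − a) = -1/391;  first 7 digits = (1, 0, 0, 1, 0, 0, 1)

v_2(a) = 3 ≥ 1, so the series converges in ℤ_2 to 1/(1 − a) = 1/(1 − 392) = -1/391. Expand this rational in ℤ_2: compute digits iteratively via d_i = x_i mod 2, x_{i+1} = (x_i − d_i)/2. The first 7 digits are (1, 0, 0, 1, 0, 0, 1).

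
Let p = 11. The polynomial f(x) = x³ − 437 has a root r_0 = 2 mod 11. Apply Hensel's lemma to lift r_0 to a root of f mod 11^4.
r_3 = 13499 (mod 14641)

Hensel: r_{i+1} = r_i − f(r_i)/f′(r_i) mod 11^{i+2}, where f′(x) = 3x². Iterate:
  r_0 = 2 (mod 11)
  r_1 = 68 (mod 121)
  r_2 = 189 (mod 1331)
  r_3 = 13499 (mod 14641)
Final: r = 13499 with f(r) ≡ 0 mod 11^4.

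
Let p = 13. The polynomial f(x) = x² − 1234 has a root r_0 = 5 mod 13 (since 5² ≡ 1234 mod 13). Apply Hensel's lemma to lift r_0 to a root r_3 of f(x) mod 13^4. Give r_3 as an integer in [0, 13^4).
r_3 = 8052 (mod 28561)

Hensel's recurrence: r_{i+1} = r_i − f(r_i)·(f′(r_i))^{-1} mod 13^{i+2}, with f′(x) = 2x. Iterate:
  r_0 = 5 (mod 13)
  r_1 = 109 (mod 169)
  r_2 = 1461 (mod 2197)
  r_3 = 8052 (mod 28561)
Final: r_3 = 8052, and one checks f(r_3) ≡ 0 mod 13^4.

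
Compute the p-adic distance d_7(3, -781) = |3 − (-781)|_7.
d_7(3, -781) = 1/49

Step 1 — x − y = 3 − (-781) = 784. Step 2 — v_7(784) = 2 (factor: 784 = (7^2 · 16); the sign does not affect v_p). Step 3 — |x − y|_7 = 7^{-2} = 1/49.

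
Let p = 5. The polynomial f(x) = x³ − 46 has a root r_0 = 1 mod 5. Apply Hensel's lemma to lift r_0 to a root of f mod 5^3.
r_2 = 41 (mod 125)

Hensel: r_{i+1} = r_i − f(r_i)/f′(r_i) mod 5^{i+2}, where f′(x) = 3x². Iterate:
  r_0 = 1 (mod 5)
  r_1 = 16 (mod 25)
  r_2 = 41 (mod 125)
Final: r = 41 with f(r) ≡ 0 mod 5^3.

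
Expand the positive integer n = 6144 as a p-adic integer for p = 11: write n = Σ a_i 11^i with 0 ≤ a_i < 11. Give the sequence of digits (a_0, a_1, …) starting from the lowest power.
(a_0, a_1, …) = (6, 8, 6, 4)

Repeated division by 11 gives the digits low-to-high: 6144 = 6 + 8·11^1 + 6·11^2 + 4·11^3. Digit sequence: (6, 8, 6, 4).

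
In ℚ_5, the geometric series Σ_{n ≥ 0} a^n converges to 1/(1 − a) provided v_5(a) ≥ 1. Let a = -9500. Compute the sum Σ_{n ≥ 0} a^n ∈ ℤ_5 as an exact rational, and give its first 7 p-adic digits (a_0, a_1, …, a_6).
Σ a^n = 1/(1 − a) = 1/9501;  first 7 digits = (1, 0, 0, 4, 4, 1, 0)

v_5(a) = 3 ≥ 1, so the series converges in ℤ_5 to 1/(1 − a) = 1/(1 − (-9500)) = 1/9501. Expand this rational in ℤ_5: compute digits iteratively via d_i = x_i mod 5, x_{i+1} = (x_i − d_i)/5. The first 7 digits are (1, 0, 0, 4, 4, 1, 0).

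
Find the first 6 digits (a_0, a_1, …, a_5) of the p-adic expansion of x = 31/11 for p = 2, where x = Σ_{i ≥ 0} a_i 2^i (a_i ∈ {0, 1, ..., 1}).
(a_0, …, a_5) = (1, 0, 1, 1, 1, 1)

v_2(31/11) = 0 (numerator and denominator both coprime to 2), so x ∈ ℤ_2^×. Compute digits iteratively via a_i = x_i mod 2, x_{i+1} = (x_i − a_i)/2, with x_0 = x:
  x_0 = 31/11;  a_0 = 1;  x_1 = (x_0 − 1)/2 = 10/11
  x_1 = 10/11;  a_1 = 0;  x_2 = (x_1 − 0)/2 = 5/11
  x_2 = 5/11;  a_2 = 1;  x_3 = (x_2 − 1)/2 = -3/11
  x_3 = -3/11;  a_3 = 1;  x_4 = (x_3 − 1)/2 = -7/11
  x_4 = -7/11;  a_4 = 1;  x_5 = (x_4 − 1)/2 = -9/11
  x_5 = -9/11;  a_5 = 1;  x_6 = (x_5 − 1)/2 = -10/11
Digits: (1, 0, 1, 1, 1, 1).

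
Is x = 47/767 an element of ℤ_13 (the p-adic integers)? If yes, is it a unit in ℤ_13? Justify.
x ∉ ℤ_13 (v_13(x) = -1 < 0)

ℤ_13 = {x ∈ ℚ_13 : v_13(x) ≥ 0} and ℤ_13^× = {x ∈ ℤ_13 : v_13(x) = 0}. Here v_13(47/767) = v_13(num) − v_13(den) = -1; compare against these criteria.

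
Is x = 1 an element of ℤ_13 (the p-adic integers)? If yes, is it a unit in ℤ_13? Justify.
x ∈ ℤ_13^× (unit); v_13(x) = 0

ℤ_13 = {x ∈ ℚ_13 : v_13(x) ≥ 0} and ℤ_13^× = {x ∈ ℤ_13 : v_13(x) = 0}. Here v_13(1) = v_13(num) − v_13(den) = 0; compare against these criteria.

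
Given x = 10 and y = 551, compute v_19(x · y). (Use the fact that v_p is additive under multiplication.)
v_19(5510) = 1

v_p(x) = 0 (factor: 10 = 19^0 · 10); v_p(y) = 1 (factor: 551 = 19^1 · 29). Additivity: v_p(xy) = v_p(x) + v_p(y) = 0 + 1 = 1. (Direct check: xy = 5510 = 19^1 · (290).)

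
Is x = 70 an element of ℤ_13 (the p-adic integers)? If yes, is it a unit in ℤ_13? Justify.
x ∈ ℤ_13^× (unit); v_13(x) = 0

ℤ_13 = {x ∈ ℚ_13 : v_13(x) ≥ 0} and ℤ_13^× = {x ∈ ℤ_13 : v_13(x) = 0}. Here v_13(70) = v_13(num) − v_13(den) = 0; compare against these criteria.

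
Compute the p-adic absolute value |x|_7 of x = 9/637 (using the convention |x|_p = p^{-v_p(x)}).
|9/637|_7 = 49

Step 1 — compute v_7(x) by factoring powers of 7 out of the numerator and denominator: v_7(9/637) = -2. Step 2 — apply |x|_p = p^{-v_p(x)} = 7^{2} = 49.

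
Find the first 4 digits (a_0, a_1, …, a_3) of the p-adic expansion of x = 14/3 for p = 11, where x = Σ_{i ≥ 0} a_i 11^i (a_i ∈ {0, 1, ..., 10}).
(a_0, …, a_3) = (1, 4, 7, 3)

v_11(14/3) = 0 (numerator and denominator both coprime to 11), so x ∈ ℤ_11^×. Compute digits iteratively via a_i = x_i mod 11, x_{i+1} = (x_i − a_i)/11, with x_0 = x:
  x_0 = 14/3;  a_0 = 1;  x_1 = (x_0 − 1)/11 = 1/3
  x_1 = 1/3;  a_1 = 4;  x_2 = (x_1 − 4)/11 = -1/3
  x_2 = -1/3;  a_2 = 7;  x_3 = (x_2 − 7)/11 = -2/3
  x_3 = -2/3;  a_3 = 3;  x_4 = (x_3 − 3)/11 = -1/3
Digits: (1, 4, 7, 3).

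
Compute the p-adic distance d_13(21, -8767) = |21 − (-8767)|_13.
d_13(21, -8767) = 1/2197

Step 1 — x − y = 21 − (-8767) = 8788. Step 2 — v_13(8788) = 3 (factor: 8788 = (13^3 · 4); the sign does not affect v_p). Step 3 — |x − y|_13 = 13^{-3} = 1/2197.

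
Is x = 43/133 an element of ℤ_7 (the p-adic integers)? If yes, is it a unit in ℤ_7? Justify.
x ∉ ℤ_7 (v_7(x) = -1 < 0)

ℤ_7 = {x ∈ ℚ_7 : v_7(x) ≥ 0} and ℤ_7^× = {x ∈ ℤ_7 : v_7(x) = 0}. Here v_7(43/133) = v_7(num) − v_7(den) = -1; compare against these criteria.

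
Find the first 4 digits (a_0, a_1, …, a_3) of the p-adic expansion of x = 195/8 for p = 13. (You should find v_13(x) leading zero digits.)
(a_0, …, a_3) = (0, 10, 1, 8)

v_13(195/8) = 1, so a_0 = ... = a_0 = 0. Factor out: x = 13^1 · u with u = 15/8 a unit in ℤ_13. Expand u iteratively via a_{v+i} = u_i mod 13, u_{i+1} = (u_i − a_{v+i})/13:
  u_0 = 15/8;  a_1 = 10;  u_1 = (u_0 − 10)/13 = -5/8
  u_1 = -5/8;  a_2 = 1;  u_2 = (u_1 − 1)/13 = -1/8
  u_2 = -1/8;  a_3 = 8;  u_3 = (u_2 − 8)/13 = -5/8
Digits: (0, 10, 1, 8).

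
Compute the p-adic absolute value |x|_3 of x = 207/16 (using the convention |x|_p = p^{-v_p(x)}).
|207/16|_3 = 1/9

Step 1 — compute v_3(x) by factoring powers of 3 out of the numerator and denominator: v_3(207/16) = 2. Step 2 — apply |x|_p = p^{-v_p(x)} = 3^{-2} = 1/9.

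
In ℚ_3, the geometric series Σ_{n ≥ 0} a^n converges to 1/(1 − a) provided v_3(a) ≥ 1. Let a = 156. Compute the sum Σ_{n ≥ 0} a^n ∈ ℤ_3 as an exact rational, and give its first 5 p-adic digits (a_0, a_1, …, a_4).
Σ a^n = 1/(1 − a) = -1/155;  first 5 digits = (1, 1, 0, 2, 0)

v_3(a) = 1 ≥ 1, so the series converges in ℤ_3 to 1/(1 − a) = 1/(1 − 156) = -1/155. Expand this rational in ℤ_3: compute digits iteratively via d_i = x_i mod 3, x_{i+1} = (x_i − d_i)/3. The first 5 digits are (1, 1, 0, 2, 0).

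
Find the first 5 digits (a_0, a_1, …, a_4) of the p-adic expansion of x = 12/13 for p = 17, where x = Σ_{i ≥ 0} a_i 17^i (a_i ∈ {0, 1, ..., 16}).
(a_0, …, a_4) = (14, 11, 15, 3, 5)

v_17(12/13) = 0 (numerator and denominator both coprime to 17), so x ∈ ℤ_17^×. Compute digits iteratively via a_i = x_i mod 17, x_{i+1} = (x_i − a_i)/17, with x_0 = x:
  x_0 = 12/13;  a_0 = 14;  x_1 = (x_0 − 14)/17 = -10/13
  x_1 = -10/13;  a_1 = 11;  x_2 = (x_1 − 11)/17 = -9/13
  x_2 = -9/13;  a_2 = 15;  x_3 = (x_2 − 15)/17 = -12/13
  x_3 = -12/13;  a_3 = 3;  x_4 = (x_3 − 3)/17 = -3/13
  x_4 = -3/13;  a_4 = 5;  x_5 = (x_4 − 5)/17 = -4/13
Digits: (14, 11, 15, 3, 5).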